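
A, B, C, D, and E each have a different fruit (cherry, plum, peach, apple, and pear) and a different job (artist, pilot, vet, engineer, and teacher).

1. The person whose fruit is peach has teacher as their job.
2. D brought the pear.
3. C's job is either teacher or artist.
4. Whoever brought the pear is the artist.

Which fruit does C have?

peach

With clues 1–2, pear is impossible for C's fruit.
With clues 1–4, apple, cherry, and plum are impossible for C's fruit.
That leaves peach.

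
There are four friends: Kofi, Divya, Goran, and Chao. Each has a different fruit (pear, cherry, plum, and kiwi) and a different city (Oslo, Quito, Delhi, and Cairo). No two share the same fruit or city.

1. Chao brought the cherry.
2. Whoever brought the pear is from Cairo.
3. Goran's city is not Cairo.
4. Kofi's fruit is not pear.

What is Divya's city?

With clues 1–4, Delhi, Oslo, and Quito are impossible for Divya's city.
That leaves Cairo.

Cairo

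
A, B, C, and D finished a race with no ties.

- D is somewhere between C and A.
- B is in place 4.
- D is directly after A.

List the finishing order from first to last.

A, D, C, B

From clue 1: D is in {2,3}.
From clues 1–2: D → place 2, B → place 4.
From clues 1–3: A → place 1, C → place 3.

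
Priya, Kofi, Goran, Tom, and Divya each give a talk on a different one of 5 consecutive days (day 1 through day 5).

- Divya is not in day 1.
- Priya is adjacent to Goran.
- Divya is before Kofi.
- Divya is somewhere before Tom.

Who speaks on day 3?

With clues 1–4, Goran, Kofi, Priya, and Tom are ruled out for day 3.
So day 3 is Divya.

Divya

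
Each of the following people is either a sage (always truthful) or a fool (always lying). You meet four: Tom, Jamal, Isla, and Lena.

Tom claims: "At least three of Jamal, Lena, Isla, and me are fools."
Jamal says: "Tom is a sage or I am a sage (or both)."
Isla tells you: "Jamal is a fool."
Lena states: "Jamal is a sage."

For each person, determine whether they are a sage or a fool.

Tom: fool, Jamal: sage, Isla: fool, Lena: sage

Consider Tom. Suppose Tom is a sage.
Then no assignment of the remaining roles makes every statement match its speaker's type — contradiction.
So Tom is a fool.
Consider Jamal. Suppose Jamal is a fool.
Then no assignment of the remaining roles makes every statement match its speaker's type — contradiction.
So Jamal is a sage.
With that fixed, Isla's statement is false, so Isla is a fool.
With that fixed, Lena's statement is true, so Lena is a sage.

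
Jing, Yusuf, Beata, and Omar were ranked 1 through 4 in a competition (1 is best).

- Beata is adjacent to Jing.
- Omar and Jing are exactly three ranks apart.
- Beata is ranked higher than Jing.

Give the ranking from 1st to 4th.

From clues 1–2: Jing is in {1,4}.
From clues 1–3: Omar → rank 1, Yusuf → rank 2, Beata → rank 3, Jing → rank 4.

Omar, Yusuf, Beata, Jing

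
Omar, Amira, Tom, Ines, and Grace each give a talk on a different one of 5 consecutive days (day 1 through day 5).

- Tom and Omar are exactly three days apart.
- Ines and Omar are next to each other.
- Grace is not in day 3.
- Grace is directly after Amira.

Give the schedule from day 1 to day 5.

Ines, Omar, Amira, Grace, Tom

From clue 1: Omar is in {1,2,4,5}.
From clues 1–4: Ines → day 1, Omar → day 2, Amira → day 3, Grace → day 4, Tom → day 5.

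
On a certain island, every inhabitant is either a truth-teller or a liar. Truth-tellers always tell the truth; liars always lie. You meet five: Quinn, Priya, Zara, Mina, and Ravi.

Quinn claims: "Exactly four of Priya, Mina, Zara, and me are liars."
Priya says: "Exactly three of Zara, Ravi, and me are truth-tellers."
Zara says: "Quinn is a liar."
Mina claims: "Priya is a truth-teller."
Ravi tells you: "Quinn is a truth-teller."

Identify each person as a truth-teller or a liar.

Quinn: liar, Priya: liar, Zara: truth-teller, Mina: liar, Ravi: liar

Consider Quinn. Suppose Quinn is a truth-teller.
Then Quinn's own statement would have to be true, but it can't be — contradiction.
So Quinn is a liar.
With that fixed, Zara's statement is true, so Zara is a truth-teller.
With that fixed, Ravi's statement is false, so Ravi is a liar.
With that fixed, Priya's statement is false, so Priya is a liar.
With that fixed, Mina's statement is false, so Mina is a liar.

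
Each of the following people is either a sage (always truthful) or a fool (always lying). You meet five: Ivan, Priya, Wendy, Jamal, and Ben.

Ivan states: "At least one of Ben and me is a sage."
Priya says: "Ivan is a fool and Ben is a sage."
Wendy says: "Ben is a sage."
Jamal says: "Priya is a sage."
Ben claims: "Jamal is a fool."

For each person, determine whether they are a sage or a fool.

Ivan: sage, Priya: fool, Wendy: sage, Jamal: fool, Ben: sage

Consider Ivan. Suppose Ivan is a fool.
Then no assignment of the remaining roles makes every statement match its speaker's type — contradiction.
So Ivan is a sage.
With that fixed, Priya's statement is false, so Priya is a fool.
With that fixed, Jamal's statement is false, so Jamal is a fool.
With that fixed, Ben's statement is true, so Ben is a sage.
With that fixed, Wendy's statement is true, so Wendy is a sage.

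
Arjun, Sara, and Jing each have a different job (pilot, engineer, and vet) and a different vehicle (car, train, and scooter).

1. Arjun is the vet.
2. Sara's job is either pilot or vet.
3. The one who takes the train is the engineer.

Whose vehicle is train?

With clues 1–3, Arjun and Sara are impossible for the one with vehicle train.
That leaves Jing.

Jing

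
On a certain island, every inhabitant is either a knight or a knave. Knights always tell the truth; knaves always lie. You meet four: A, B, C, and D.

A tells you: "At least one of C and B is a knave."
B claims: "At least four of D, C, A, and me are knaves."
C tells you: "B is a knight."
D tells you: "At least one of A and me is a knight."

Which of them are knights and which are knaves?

A: knight, B: knave, C: knave, D: knight

Consider A. Suppose A is a knave.
Then no assignment of the remaining roles makes every statement match its speaker's type — contradiction.
So A is a knight.
With that fixed, B's statement is false, so B is a knave.
With that fixed, C's statement is false, so C is a knave.
With that fixed, D's statement is true, so D is a knight.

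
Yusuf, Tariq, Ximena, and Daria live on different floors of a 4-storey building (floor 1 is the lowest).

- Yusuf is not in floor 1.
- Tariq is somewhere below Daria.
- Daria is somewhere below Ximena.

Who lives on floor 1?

Tariq

With clue 1, Yusuf is ruled out for floor 1.
With clues 1–2, Daria is ruled out for floor 1.
With clues 1–3, Ximena is ruled out for floor 1.
So floor 1 is Tariq.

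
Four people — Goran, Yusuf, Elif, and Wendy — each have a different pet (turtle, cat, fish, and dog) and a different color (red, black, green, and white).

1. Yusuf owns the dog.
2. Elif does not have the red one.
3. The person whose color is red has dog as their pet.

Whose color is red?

With clues 1–2, Elif is impossible for the one with color red.
With clues 1–3, Goran and Wendy are impossible for the one with color red.
That leaves Yusuf.

Yusuf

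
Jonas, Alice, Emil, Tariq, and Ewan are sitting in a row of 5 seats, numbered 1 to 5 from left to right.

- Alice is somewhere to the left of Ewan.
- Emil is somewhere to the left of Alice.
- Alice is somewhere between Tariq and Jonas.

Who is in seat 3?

With clues 1–3, Emil, Ewan, Jonas, and Tariq are ruled out for seat 3.
So seat 3 is Alice.

Alice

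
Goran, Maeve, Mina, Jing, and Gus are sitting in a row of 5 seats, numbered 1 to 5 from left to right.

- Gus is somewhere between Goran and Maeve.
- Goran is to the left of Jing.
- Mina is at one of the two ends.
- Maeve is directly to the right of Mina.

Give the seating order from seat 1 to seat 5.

From clue 1: Gus is in {2,3,4}.
From clues 1–3: Mina is in {1,5}.
From clues 1–4: Mina → seat 1, Maeve → seat 2, Gus → seat 3, Goran → seat 4, Jing → seat 5.

Mina, Maeve, Gus, Goran, Jing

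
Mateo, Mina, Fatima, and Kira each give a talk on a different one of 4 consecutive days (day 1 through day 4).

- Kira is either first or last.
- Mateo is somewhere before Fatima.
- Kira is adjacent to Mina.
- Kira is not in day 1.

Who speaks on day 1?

Mateo

With clues 1–2, Fatima is ruled out for day 1.
With clues 1–3, Mina is ruled out for day 1.
With clues 1–4, Kira is ruled out for day 1.
So day 1 is Mateo.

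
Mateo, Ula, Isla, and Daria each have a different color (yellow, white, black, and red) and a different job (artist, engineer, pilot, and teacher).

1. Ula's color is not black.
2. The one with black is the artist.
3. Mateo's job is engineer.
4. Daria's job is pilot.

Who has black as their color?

Isla

Clue 1 rules out Ula for the one with color black.
With clues 1–3, Mateo is impossible for the one with color black.
With clues 1–4, Daria is impossible for the one with color black.
That leaves Isla.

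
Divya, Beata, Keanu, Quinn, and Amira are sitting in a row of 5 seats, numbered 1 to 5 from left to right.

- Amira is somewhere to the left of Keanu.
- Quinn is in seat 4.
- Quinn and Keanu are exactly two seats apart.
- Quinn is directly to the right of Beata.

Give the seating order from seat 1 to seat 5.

Amira, Keanu, Beata, Quinn, Divya

From clue 1: Keanu is in {2,3,4,5}.
From clues 1–2: Quinn → seat 4.
From clues 1–3: Amira → seat 1, Keanu → seat 2.
From clues 1–4: Beata → seat 3, Divya → seat 5.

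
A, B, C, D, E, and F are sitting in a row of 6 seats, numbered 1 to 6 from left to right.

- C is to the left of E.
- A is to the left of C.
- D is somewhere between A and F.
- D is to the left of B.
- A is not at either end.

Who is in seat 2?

With clues 1–2, E is ruled out for seat 2.
With clues 1–4, A, B, and F are ruled out for seat 2.
With clues 1–5, C is ruled out for seat 2.
So seat 2 is D.

D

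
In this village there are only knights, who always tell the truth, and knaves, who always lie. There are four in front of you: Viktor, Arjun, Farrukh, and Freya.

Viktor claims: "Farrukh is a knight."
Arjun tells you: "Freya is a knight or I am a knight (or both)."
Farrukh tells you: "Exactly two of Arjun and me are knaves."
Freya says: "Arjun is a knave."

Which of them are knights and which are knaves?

Consider Viktor. Suppose Viktor is a knight.
Then no assignment of the remaining roles makes every statement match its speaker's type — contradiction.
So Viktor is a knave.
Consider Arjun. Suppose Arjun is a knave.
Then whichever role Farrukh has, Farrukh's statement has the wrong truth value — contradiction.
So Arjun is a knight.
With that fixed, Farrukh's statement is false, so Farrukh is a knave.
With that fixed, Freya's statement is false, so Freya is a knave.

Viktor: knave, Arjun: knight, Farrukh: knave, Freya: knave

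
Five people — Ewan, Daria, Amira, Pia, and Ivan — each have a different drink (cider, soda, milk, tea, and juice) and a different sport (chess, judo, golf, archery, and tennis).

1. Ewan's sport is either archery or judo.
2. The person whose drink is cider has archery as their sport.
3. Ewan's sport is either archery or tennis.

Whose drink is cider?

Ewan

With clues 1–3, Amira, Daria, Ivan, and Pia are impossible for the one with drink cider.
That leaves Ewan.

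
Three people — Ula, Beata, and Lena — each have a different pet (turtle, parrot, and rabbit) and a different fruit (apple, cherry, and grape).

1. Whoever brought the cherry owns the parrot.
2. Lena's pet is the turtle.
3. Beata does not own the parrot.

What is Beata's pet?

With clues 1–2, turtle is impossible for Beata's pet.
With clues 1–3, parrot is impossible for Beata's pet.
That leaves rabbit.

rabbit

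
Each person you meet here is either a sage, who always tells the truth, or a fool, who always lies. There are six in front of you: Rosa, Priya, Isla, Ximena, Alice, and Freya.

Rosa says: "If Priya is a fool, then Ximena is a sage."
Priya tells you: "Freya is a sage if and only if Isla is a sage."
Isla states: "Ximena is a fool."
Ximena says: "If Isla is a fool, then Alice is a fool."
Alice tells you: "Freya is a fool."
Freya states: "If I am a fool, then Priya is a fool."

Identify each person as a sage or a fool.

Rosa: sage, Priya: fool, Isla: fool, Ximena: sage, Alice: fool, Freya: sage

Consider Rosa. Suppose Rosa is a fool.
Then no assignment of the remaining roles makes every statement match its speaker's type — contradiction.
So Rosa is a sage.
Consider Priya. Suppose Priya is a sage.
Then no assignment of the remaining roles makes every statement match its speaker's type — contradiction.
So Priya is a fool.
With that fixed, Freya's statement is true, so Freya is a sage.
With that fixed, Alice's statement is false, so Alice is a fool.
With that fixed, Ximena's statement is true, so Ximena is a sage.
With that fixed, Isla's statement is false, so Isla is a fool.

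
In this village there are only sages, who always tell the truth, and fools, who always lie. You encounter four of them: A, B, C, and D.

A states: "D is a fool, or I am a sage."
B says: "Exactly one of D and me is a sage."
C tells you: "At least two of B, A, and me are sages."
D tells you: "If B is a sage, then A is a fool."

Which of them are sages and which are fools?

Consider A. Suppose A is a fool.
Then no assignment of the remaining roles makes every statement match its speaker's type — contradiction.
So A is a sage.
Consider B. Suppose B is a fool.
Then no assignment of the remaining roles makes every statement match its speaker's type — contradiction.
So B is a sage.
With that fixed, C's statement is true, so C is a sage.
With that fixed, D's statement is false, so D is a fool.

A: sage, B: sage, C: sage, D: fool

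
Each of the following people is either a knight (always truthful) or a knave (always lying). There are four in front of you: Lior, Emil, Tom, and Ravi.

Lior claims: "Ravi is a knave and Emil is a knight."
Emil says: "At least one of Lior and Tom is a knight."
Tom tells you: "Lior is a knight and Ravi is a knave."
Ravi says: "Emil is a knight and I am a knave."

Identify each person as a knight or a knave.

Consider Lior. Suppose Lior is a knight.
Then no assignment of the remaining roles makes every statement match its speaker's type — contradiction.
So Lior is a knave.
With that fixed, Tom's statement is false, so Tom is a knave.
With that fixed, Emil's statement is false, so Emil is a knave.
With that fixed, Ravi's statement is false, so Ravi is a knave.

Lior: knave, Emil: knave, Tom: knave, Ravi: knave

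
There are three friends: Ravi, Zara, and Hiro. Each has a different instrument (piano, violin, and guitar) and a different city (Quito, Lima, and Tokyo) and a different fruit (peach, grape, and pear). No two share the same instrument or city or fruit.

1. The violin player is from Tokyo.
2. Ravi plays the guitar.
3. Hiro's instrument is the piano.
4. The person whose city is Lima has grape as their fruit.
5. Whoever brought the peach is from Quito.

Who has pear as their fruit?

Zara

With clues 1–5, Hiro and Ravi are impossible for the one with fruit pear.
That leaves Zara.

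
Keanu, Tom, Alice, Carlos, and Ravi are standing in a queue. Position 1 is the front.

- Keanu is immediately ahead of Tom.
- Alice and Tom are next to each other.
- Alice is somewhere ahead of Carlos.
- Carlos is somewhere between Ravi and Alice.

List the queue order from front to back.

Keanu, Tom, Alice, Carlos, Ravi

From clue 1: Keanu is in {1,2,3,4}.
From clues 1–2: Keanu is in {1,2,3}.
From clues 1–3: Keanu is in {1,2}.
From clues 1–4: Keanu → position 1, Tom → position 2, Alice → position 3, Carlos → position 4, Ravi → position 5.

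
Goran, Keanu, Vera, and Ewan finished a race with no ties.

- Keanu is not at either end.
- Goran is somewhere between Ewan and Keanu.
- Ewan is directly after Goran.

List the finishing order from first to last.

From clue 1: Keanu is in {2,3}.
From clues 1–2: Goran is in {2,3}.
From clues 1–3: Vera → place 1, Keanu → place 2, Goran → place 3, Ewan → place 4.

Vera, Keanu, Goran, Ewan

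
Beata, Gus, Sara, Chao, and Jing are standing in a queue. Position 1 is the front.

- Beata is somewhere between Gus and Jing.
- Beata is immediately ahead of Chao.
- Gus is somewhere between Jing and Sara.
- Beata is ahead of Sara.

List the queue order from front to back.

Jing, Beata, Chao, Gus, Sara

From clue 1: Beata is in {2,3,4}.
From clues 1–2: Beata is in {2,3}.
From clues 1–4: Jing → position 1, Beata → position 2, Chao → position 3, Gus → position 4, Sara → position 5.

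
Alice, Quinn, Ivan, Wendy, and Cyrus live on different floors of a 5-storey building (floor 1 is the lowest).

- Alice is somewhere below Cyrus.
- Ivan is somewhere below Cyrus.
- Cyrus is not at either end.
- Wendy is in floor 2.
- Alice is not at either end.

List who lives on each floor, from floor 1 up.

From clue 1: Alice is in {1,2,3,4}.
From clues 1–2: Cyrus is in {3,4,5}.
From clues 1–3: Cyrus is in {3,4}.
From clues 1–4: Wendy → floor 2, Cyrus → floor 4, Quinn → floor 5.
From clues 1–5: Ivan → floor 1, Alice → floor 3.

Ivan, Wendy, Alice, Cyrus, Quinn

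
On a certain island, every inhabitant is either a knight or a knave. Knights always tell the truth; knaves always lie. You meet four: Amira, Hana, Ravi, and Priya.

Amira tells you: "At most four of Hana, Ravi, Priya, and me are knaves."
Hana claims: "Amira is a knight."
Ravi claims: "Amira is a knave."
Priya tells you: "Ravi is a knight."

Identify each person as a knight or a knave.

Regardless of anyone's role, Amira's statement is true, so Amira is a knight.
With that fixed, Hana's statement is true, so Hana is a knight.
With that fixed, Ravi's statement is false, so Ravi is a knave.
With that fixed, Priya's statement is false, so Priya is a knave.

Amira: knight, Hana: knight, Ravi: knave, Priya: knave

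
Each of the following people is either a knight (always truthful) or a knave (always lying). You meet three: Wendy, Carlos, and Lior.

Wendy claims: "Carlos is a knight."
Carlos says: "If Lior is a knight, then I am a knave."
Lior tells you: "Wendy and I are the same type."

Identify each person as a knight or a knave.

Wendy: knight, Carlos: knight, Lior: knave

Consider Wendy. Suppose Wendy is a knave.
Then whichever role Lior has, Lior's statement has the wrong truth value — contradiction.
So Wendy is a knight.
Consider Carlos. Suppose Carlos is a knave.
Then Wendy's statement comes out false, contradicting Wendy being a knight.
So Carlos is a knight.
Consider Lior. Suppose Lior is a knight.
Then Carlos's statement comes out false, contradicting Carlos being a knight.
So Lior is a knave.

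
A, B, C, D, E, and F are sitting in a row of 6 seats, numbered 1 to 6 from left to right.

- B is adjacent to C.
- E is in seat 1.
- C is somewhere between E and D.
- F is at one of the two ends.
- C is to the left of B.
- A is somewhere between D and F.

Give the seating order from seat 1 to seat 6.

From clues 1–2: E → seat 1.
From clues 1–3: D is in {4,5,6}.
From clues 1–4: F → seat 6.
From clues 1–5: B is in {3,4}.
From clues 1–6: C → seat 2, B → seat 3, D → seat 4, A → seat 5.

E, C, B, D, A, F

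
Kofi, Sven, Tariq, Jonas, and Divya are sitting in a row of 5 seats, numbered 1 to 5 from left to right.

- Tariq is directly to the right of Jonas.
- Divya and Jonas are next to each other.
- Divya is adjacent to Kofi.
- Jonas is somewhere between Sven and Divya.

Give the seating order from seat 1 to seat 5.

Kofi, Divya, Jonas, Tariq, Sven

From clue 1: Tariq is in {2,3,4,5}.
From clues 1–2: Tariq is in {3,4,5}.
From clues 1–3: Kofi is in {1,2}.
From clues 1–4: Kofi → seat 1, Divya → seat 2, Jonas → seat 3, Tariq → seat 4, Sven → seat 5.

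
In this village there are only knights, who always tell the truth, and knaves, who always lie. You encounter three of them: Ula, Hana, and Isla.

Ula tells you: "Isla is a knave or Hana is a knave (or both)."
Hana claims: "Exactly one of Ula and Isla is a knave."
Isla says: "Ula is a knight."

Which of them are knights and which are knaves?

Consider Ula. Suppose Ula is a knave.
Then no assignment of the remaining roles makes every statement match its speaker's type — contradiction.
So Ula is a knight.
With that fixed, Isla's statement is true, so Isla is a knight.
With that fixed, Hana's statement is false, so Hana is a knave.

Ula: knight, Hana: knave, Isla: knight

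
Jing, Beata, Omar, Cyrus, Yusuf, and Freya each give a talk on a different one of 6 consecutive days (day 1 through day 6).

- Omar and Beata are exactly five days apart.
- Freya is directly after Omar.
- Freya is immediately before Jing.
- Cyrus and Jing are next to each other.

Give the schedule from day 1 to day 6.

From clue 1: Beata is in {1,6}.
From clues 1–2: Omar → day 1, Freya → day 2, Beata → day 6.
From clues 1–3: Jing → day 3.
From clues 1–4: Cyrus → day 4, Yusuf → day 5.

Omar, Freya, Jing, Cyrus, Yusuf, Beata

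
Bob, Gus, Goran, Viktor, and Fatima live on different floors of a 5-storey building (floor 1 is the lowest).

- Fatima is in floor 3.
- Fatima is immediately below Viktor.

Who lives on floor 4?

With clue 1, Fatima is ruled out for floor 4.
With clues 1–2, Bob, Goran, and Gus are ruled out for floor 4.
So floor 4 is Viktor.

Viktor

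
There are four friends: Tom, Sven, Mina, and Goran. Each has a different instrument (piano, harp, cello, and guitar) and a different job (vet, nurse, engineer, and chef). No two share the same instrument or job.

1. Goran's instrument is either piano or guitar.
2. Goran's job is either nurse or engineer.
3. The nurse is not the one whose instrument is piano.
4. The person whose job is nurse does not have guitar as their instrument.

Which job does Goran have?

With clues 1–2, chef and vet are impossible for Goran's job.
With clues 1–4, nurse is impossible for Goran's job.
That leaves engineer.

engineer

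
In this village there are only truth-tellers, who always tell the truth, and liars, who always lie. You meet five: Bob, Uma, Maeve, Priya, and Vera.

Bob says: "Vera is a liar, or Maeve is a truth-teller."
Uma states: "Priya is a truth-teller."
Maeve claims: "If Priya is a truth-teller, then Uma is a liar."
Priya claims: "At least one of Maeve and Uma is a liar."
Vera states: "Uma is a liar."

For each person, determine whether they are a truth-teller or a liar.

Bob: truth-teller, Uma: truth-teller, Maeve: liar, Priya: truth-teller, Vera: liar

Consider Bob. Suppose Bob is a liar.
Then no assignment of the remaining roles makes every statement match its speaker's type — contradiction.
So Bob is a truth-teller.
Consider Uma. Suppose Uma is a liar.
Then no assignment of the remaining roles makes every statement match its speaker's type — contradiction.
So Uma is a truth-teller.
With that fixed, Vera's statement is false, so Vera is a liar.
Consider Maeve. Suppose Maeve is a truth-teller.
Then no assignment of the remaining roles makes every statement match its speaker's type — contradiction.
So Maeve is a liar.
With that fixed, Priya's statement is true, so Priya is a truth-teller.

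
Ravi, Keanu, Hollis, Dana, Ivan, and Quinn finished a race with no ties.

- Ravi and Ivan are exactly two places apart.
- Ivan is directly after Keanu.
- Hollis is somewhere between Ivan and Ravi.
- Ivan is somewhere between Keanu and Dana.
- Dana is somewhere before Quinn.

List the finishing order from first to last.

From clues 1–2: Keanu is in {1,2,3,4,5}.
From clues 1–3: Ravi is in {4,5,6}.
From clues 1–4: Ravi is in {4,5}.
From clues 1–5: Keanu → place 1, Ivan → place 2, Hollis → place 3, Ravi → place 4, Dana → place 5, Quinn → place 6.

Keanu, Ivan, Hollis, Ravi, Dana, Quinn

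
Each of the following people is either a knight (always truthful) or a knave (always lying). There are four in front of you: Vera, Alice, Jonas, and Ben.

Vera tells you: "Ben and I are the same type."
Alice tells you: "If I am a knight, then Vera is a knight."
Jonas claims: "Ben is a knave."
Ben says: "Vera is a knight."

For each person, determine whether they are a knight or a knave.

Vera: knight, Alice: knight, Jonas: knave, Ben: knight

Consider Vera. Suppose Vera is a knave.
Then whichever role Alice has, Alice's statement has the wrong truth value — contradiction.
So Vera is a knight.
With that fixed, Alice's statement is true, so Alice is a knight.
With that fixed, Ben's statement is true, so Ben is a knight.
With that fixed, Jonas's statement is false, so Jonas is a knave.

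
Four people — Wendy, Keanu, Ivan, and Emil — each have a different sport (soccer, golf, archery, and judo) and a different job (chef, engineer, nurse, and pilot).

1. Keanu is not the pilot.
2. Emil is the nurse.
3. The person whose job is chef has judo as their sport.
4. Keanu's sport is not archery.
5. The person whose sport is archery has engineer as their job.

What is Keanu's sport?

With clues 1–4, archery is impossible for Keanu's sport.
With clues 1–5, golf and soccer are impossible for Keanu's sport.
That leaves judo.

judo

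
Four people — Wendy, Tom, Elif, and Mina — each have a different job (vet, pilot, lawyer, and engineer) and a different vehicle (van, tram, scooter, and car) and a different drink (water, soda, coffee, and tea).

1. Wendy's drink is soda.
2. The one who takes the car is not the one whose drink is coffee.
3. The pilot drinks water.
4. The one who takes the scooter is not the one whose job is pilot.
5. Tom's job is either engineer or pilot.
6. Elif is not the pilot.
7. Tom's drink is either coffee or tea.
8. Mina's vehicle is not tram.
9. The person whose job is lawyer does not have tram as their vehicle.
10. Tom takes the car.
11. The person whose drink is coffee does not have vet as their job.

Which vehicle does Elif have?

With clues 1–10, car and van are impossible for Elif's vehicle.
With clues 1–11, tram is impossible for Elif's vehicle.
That leaves scooter.

scooter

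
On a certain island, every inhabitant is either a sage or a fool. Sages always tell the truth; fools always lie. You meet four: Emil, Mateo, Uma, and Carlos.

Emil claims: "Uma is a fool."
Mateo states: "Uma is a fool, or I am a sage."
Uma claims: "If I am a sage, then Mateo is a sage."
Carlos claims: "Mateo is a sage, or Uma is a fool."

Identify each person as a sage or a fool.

Consider Emil. Suppose Emil is a sage.
Then no assignment of the remaining roles makes every statement match its speaker's type — contradiction.
So Emil is a fool.
Consider Mateo. Suppose Mateo is a fool.
Then whichever role Uma has, Uma's statement has the wrong truth value — contradiction.
So Mateo is a sage.
With that fixed, Uma's statement is true, so Uma is a sage.
With that fixed, Carlos's statement is true, so Carlos is a sage.

Emil: fool, Mateo: sage, Uma: sage, Carlos: sage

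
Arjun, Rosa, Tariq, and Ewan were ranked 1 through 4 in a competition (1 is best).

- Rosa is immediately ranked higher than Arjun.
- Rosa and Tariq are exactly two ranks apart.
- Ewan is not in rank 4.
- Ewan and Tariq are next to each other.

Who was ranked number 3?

Rosa

With clues 1–2, Ewan is ruled out for rank 3.
With clues 1–3, Tariq is ruled out for rank 3.
With clues 1–4, Arjun is ruled out for rank 3.
So rank 3 is Rosa.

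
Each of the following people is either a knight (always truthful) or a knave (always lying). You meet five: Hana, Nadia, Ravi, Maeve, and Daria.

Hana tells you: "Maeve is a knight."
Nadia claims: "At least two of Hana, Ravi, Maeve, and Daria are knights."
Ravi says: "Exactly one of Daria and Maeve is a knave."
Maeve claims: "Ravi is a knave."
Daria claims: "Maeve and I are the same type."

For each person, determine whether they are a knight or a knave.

Hana: knight, Nadia: knight, Ravi: knave, Maeve: knight, Daria: knight

Consider Hana. Suppose Hana is a knave.
Then no assignment of the remaining roles makes every statement match its speaker's type — contradiction.
So Hana is a knight.
Consider Nadia. Suppose Nadia is a knave.
Then no assignment of the remaining roles makes every statement match its speaker's type — contradiction.
So Nadia is a knight.
Consider Ravi. Suppose Ravi is a knight.
Then no assignment of the remaining roles makes every statement match its speaker's type — contradiction.
So Ravi is a knave.
With that fixed, Maeve's statement is true, so Maeve is a knight.
Consider Daria. Suppose Daria is a knave.
Then Ravi's statement comes out true, contradicting Ravi being a knave.
So Daria is a knight.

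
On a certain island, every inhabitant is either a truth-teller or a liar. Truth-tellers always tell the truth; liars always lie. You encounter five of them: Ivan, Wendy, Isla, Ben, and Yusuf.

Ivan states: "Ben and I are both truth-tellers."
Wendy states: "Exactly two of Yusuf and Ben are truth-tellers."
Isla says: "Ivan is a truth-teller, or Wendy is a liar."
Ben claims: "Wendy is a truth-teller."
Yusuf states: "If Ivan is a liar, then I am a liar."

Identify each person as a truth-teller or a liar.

Consider Ivan. Suppose Ivan is a liar.
Then whichever role Yusuf has, Yusuf's statement has the wrong truth value — contradiction.
So Ivan is a truth-teller.
With that fixed, Isla's statement is true, so Isla is a truth-teller.
With that fixed, Yusuf's statement is true, so Yusuf is a truth-teller.
Consider Wendy. Suppose Wendy is a liar.
Then no assignment of the remaining roles makes every statement match its speaker's type — contradiction.
So Wendy is a truth-teller.
With that fixed, Ben's statement is true, so Ben is a truth-teller.

Ivan: truth-teller, Wendy: truth-teller, Isla: truth-teller, Ben: truth-teller, Yusuf: truth-teller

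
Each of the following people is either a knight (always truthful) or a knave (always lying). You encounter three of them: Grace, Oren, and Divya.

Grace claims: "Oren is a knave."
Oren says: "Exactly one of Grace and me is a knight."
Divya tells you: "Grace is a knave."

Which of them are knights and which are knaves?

Consider Grace. Suppose Grace is a knight.
Then whichever role Oren has, Oren's statement has the wrong truth value — contradiction.
So Grace is a knave.
With that fixed, Divya's statement is true, so Divya is a knight.
Consider Oren. Suppose Oren is a knave.
Then Grace's statement comes out true, contradicting Grace being a knave.
So Oren is a knight.

Grace: knave, Oren: knight, Divya: knight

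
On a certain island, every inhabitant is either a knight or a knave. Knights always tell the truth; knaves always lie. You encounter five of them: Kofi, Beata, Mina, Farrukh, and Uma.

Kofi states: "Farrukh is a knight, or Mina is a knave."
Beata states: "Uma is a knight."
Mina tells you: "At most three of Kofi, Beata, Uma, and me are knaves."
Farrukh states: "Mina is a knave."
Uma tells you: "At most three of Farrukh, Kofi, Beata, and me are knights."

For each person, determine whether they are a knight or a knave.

Consider Kofi. Suppose Kofi is a knight.
Then no assignment of the remaining roles makes every statement match its speaker's type — contradiction.
So Kofi is a knave.
With that fixed, Uma's statement is true, so Uma is a knight.
With that fixed, Beata's statement is true, so Beata is a knight.
With that fixed, Mina's statement is true, so Mina is a knight.
With that fixed, Farrukh's statement is false, so Farrukh is a knave.

Kofi: knave, Beata: knight, Mina: knight, Farrukh: knave, Uma: knight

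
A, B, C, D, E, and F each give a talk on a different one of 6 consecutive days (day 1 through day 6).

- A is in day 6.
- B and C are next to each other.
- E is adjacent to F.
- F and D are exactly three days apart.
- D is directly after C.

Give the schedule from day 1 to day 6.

E, F, B, C, D, A

From clue 1: A → day 6.
From clues 1–2: B is in {1,2,3,4,5}.
From clues 1–3: D is in {1,3,5}.
From clues 1–4: D is in {1,5}.
From clues 1–5: E → day 1, F → day 2, B → day 3, C → day 4, D → day 5.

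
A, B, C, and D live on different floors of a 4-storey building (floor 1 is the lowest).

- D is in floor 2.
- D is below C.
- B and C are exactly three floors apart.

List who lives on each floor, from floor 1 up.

From clue 1: D → floor 2.
From clues 1–2: C is in {3,4}.
From clues 1–3: B → floor 1, A → floor 3, C → floor 4.

B, D, A, C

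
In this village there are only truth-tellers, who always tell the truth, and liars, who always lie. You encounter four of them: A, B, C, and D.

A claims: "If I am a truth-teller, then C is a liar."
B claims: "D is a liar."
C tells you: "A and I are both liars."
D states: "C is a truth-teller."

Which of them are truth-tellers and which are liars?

A: truth-teller, B: truth-teller, C: liar, D: liar

Consider A. Suppose A is a liar.
Then A's own statement would have to be false, but it can't be — contradiction.
So A is a truth-teller.
With that fixed, C's statement is false, so C is a liar.
With that fixed, D's statement is false, so D is a liar.
With that fixed, B's statement is true, so B is a truth-teller.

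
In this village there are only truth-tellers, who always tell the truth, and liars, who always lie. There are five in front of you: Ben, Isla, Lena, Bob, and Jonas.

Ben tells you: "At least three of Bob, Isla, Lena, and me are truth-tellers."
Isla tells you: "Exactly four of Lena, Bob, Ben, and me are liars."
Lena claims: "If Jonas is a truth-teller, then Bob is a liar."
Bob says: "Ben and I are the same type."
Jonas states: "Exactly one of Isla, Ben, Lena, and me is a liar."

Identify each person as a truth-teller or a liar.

Ben: truth-teller, Isla: liar, Lena: truth-teller, Bob: truth-teller, Jonas: liar

Consider Ben. Suppose Ben is a liar.
Then whichever role Bob has, Bob's statement has the wrong truth value — contradiction.
So Ben is a truth-teller.
With that fixed, Isla's statement is false, so Isla is a liar.
Consider Lena. Suppose Lena is a liar.
Then Ben's statement comes out false, contradicting Ben being a truth-teller.
So Lena is a truth-teller.
Consider Bob. Suppose Bob is a liar.
Then Ben's statement comes out false, contradicting Ben being a truth-teller.
So Bob is a truth-teller.
Consider Jonas. Suppose Jonas is a truth-teller.
Then Lena's statement comes out false, contradicting Lena being a truth-teller.
So Jonas is a liar.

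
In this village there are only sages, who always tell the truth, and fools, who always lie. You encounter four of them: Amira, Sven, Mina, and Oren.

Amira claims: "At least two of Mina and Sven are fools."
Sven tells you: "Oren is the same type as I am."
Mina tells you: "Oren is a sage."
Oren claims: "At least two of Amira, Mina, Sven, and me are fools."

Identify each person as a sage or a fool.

Amira: fool, Sven: fool, Mina: sage, Oren: sage

Consider Amira. Suppose Amira is a sage.
Then no assignment of the remaining roles makes every statement match its speaker's type — contradiction.
So Amira is a fool.
Consider Sven. Suppose Sven is a sage.
Then no assignment of the remaining roles makes every statement match its speaker's type — contradiction.
So Sven is a fool.
With that fixed, Oren's statement is true, so Oren is a sage.
With that fixed, Mina's statement is true, so Mina is a sage.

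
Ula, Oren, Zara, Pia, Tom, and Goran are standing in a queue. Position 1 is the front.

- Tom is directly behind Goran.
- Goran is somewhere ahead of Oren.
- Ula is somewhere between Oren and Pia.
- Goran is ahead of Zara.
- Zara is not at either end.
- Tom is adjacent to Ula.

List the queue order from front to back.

Pia, Goran, Tom, Ula, Zara, Oren

From clue 1: Tom is in {2,3,4,5,6}.
From clues 1–2: Oren is in {3,4,5,6}.
From clues 1–3: Ula is in {2,3,4,5}.
From clues 1–4: Ula is in {2,4,5}.
From clues 1–6: Pia → position 1, Goran → position 2, Tom → position 3, Ula → position 4, Zara → position 5, Oren → position 6.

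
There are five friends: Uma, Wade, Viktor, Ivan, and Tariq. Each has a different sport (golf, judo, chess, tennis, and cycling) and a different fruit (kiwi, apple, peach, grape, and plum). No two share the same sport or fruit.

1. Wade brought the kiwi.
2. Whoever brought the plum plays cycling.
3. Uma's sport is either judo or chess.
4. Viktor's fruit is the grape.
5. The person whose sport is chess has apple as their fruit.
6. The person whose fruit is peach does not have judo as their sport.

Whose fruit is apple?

Uma

Clue 1 rules out Wade for the one with fruit apple.
With clues 1–4, Viktor is impossible for the one with fruit apple.
With clues 1–6, Ivan and Tariq are impossible for the one with fruit apple.
That leaves Uma.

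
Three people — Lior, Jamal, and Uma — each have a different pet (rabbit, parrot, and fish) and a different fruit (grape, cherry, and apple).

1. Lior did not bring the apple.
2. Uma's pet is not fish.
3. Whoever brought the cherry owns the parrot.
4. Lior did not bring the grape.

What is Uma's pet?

rabbit

With clues 1–2, fish is impossible for Uma's pet.
With clues 1–4, parrot is impossible for Uma's pet.
That leaves rabbit.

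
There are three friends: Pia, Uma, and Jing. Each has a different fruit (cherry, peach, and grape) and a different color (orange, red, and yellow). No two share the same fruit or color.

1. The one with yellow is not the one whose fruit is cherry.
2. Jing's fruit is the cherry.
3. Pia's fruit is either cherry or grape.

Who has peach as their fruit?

Uma

With clues 1–2, Jing is impossible for the one with fruit peach.
With clues 1–3, Pia is impossible for the one with fruit peach.
That leaves Uma.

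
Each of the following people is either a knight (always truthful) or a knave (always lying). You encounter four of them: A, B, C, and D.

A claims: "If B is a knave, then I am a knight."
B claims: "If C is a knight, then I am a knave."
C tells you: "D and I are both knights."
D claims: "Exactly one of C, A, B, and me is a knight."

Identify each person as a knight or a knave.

A: knight, B: knight, C: knave, D: knave

Consider A. Suppose A is a knave.
Then no assignment of the remaining roles makes every statement match its speaker's type — contradiction.
So A is a knight.
Consider B. Suppose B is a knave.
Then B's own statement would have to be false, but it can't be — contradiction.
So B is a knight.
With that fixed, D's statement is false, so D is a knave.
With that fixed, C's statement is false, so C is a knave.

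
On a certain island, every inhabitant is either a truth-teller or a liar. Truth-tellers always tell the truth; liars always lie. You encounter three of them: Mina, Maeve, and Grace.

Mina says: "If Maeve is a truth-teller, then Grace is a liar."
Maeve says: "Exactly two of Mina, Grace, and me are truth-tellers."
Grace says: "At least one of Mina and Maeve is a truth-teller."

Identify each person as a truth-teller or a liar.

Mina: liar, Maeve: truth-teller, Grace: truth-teller

Consider Mina. Suppose Mina is a truth-teller.
Then no assignment of the remaining roles makes every statement match its speaker's type — contradiction.
So Mina is a liar.
Consider Maeve. Suppose Maeve is a liar.
Then Mina's statement comes out true, contradicting Mina being a liar.
So Maeve is a truth-teller.
With that fixed, Grace's statement is true, so Grace is a truth-teller.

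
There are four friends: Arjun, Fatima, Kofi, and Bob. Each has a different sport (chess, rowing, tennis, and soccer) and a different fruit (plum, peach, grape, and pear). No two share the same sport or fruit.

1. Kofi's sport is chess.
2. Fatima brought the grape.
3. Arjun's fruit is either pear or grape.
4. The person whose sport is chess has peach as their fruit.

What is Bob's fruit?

plum

With clues 1–2, grape is impossible for Bob's fruit.
With clues 1–3, pear is impossible for Bob's fruit.
With clues 1–4, peach is impossible for Bob's fruit.
That leaves plum.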